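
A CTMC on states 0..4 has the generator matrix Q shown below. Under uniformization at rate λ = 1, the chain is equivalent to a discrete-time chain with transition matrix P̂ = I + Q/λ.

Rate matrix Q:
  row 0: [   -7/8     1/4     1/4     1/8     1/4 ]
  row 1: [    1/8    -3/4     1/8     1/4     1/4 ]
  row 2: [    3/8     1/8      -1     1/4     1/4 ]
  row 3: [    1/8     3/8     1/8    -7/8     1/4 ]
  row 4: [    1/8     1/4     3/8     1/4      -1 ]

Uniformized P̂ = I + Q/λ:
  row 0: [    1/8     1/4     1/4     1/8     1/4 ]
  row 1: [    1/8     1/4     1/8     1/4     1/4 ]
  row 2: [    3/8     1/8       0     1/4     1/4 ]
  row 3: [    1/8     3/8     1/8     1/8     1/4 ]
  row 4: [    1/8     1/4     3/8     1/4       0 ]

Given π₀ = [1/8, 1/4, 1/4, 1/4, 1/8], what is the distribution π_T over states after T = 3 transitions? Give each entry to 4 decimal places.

π = [0.1714, 0.2520, 0.1707, 0.2048, 0.2012]

t=0: π = [0.1250, 0.2500, 0.2500, 0.2500, 0.1250]
t=1: π = [0.1875, 0.2500, 0.1406, 0.2031, 0.2188]
t=2: π = [0.1602, 0.2578, 0.1855, 0.2012, 0.1953]
t=3: π = [0.1714, 0.2520, 0.1707, 0.2048, 0.2012]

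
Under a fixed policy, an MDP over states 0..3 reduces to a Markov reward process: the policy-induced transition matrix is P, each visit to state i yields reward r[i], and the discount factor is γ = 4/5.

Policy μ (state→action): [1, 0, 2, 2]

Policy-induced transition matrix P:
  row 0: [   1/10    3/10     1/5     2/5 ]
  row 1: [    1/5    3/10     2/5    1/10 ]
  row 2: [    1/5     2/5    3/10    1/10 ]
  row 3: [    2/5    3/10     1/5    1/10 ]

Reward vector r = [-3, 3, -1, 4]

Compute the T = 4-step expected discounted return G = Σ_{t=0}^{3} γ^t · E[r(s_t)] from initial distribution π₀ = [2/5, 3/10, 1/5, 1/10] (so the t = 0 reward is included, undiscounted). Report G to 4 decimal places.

G = 1.4978

t=0: π = [0.4000, 0.3000, 0.2000, 0.1000], E[r] = -0.1000, γ^t·E[r] = -0.100000, running G = -0.100000
t=1: π = [0.1800, 0.3200, 0.2800, 0.2200], E[r] = 1.0200, γ^t·E[r] = 0.816000, running G = 0.716000
t=2: π = [0.2260, 0.3280, 0.2920, 0.1540], E[r] = 0.6300, γ^t·E[r] = 0.403200, running G = 1.119200
t=3: π = [0.2082, 0.3292, 0.2948, 0.1678], E[r] = 0.7394, γ^t·E[r] = 0.378573, running G = 1.497773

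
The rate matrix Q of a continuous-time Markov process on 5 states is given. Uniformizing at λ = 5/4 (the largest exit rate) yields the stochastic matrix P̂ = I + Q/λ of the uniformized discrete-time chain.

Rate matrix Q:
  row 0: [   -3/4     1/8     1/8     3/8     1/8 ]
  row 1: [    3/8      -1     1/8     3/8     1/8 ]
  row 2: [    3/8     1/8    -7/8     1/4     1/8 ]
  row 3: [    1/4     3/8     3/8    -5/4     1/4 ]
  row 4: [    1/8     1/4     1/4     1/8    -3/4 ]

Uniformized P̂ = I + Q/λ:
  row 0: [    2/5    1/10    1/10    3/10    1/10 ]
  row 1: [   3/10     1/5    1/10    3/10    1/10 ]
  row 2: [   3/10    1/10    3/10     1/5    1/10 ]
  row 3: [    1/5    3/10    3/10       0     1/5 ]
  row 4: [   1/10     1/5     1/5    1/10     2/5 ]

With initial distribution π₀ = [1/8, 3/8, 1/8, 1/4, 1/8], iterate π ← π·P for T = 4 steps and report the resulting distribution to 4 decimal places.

t=0: π = [0.1250, 0.3750, 0.1250, 0.2500, 0.1250]
t=1: π = [0.2625, 0.2000, 0.1875, 0.1875, 0.1625]
t=2: π = [0.2750, 0.1738, 0.1913, 0.1925, 0.1675]
t=3: π = [0.2748, 0.1726, 0.1935, 0.1896, 0.1695]
t=4: π = [0.2746, 0.1721, 0.1936, 0.1899, 0.1698]

π = [0.2746, 0.1721, 0.1936, 0.1899, 0.1698]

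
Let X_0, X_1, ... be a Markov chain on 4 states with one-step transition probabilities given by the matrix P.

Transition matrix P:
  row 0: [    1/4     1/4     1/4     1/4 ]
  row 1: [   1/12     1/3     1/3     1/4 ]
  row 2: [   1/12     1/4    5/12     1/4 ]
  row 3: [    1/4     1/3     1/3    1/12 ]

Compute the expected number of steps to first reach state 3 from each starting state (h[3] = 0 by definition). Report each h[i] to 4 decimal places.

First-step conditioning: h[3] = 0; for i ≠ 3, h[i] = 1 + Σ_k P[i][k]·h[k].
  h[0] = 1 + 1/4·h[0] + 1/4·h[1] + 1/4·h[2]
  h[1] = 1 + 1/12·h[0] + 1/3·h[1] + 1/3·h[2]
  h[2] = 1 + 1/12·h[0] + 1/4·h[1] + 5/12·h[2]
Solving the 3×3 linear system over states ≠ 3 gives exactly h = [4, 4, 4, 0] (h[3] = 0 is the target).

h = [4.0000, 4.0000, 4.0000, 0.0000]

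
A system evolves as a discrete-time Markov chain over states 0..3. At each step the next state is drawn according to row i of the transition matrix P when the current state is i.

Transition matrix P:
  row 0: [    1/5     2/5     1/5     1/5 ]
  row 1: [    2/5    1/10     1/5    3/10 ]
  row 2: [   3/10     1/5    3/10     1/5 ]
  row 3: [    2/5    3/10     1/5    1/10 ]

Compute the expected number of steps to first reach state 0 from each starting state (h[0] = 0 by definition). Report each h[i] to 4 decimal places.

h = [0.0000, 2.6471, 2.9412, 2.6471]

First-step conditioning: h[0] = 0; for i ≠ 0, h[i] = 1 + Σ_k P[i][k]·h[k].
  h[1] = 1 + 1/10·h[1] + 1/5·h[2] + 3/10·h[3]
  h[2] = 1 + 1/5·h[1] + 3/10·h[2] + 1/5·h[3]
  h[3] = 1 + 3/10·h[1] + 1/5·h[2] + 1/10·h[3]
Solving the 3×3 linear system over states ≠ 0 gives exactly h = [0, 45/17, 50/17, 45/17] (h[0] = 0 is the target).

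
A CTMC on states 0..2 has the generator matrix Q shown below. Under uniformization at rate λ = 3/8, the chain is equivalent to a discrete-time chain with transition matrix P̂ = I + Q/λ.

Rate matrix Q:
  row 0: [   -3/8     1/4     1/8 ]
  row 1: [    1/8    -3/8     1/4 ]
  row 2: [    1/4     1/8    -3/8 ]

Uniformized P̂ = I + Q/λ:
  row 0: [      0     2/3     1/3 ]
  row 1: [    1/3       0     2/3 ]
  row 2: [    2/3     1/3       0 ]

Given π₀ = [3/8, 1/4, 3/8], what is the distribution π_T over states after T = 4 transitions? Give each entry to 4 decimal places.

t=0: π = [0.3750, 0.2500, 0.3750]
t=1: π = [0.3333, 0.3750, 0.2917]
t=2: π = [0.3194, 0.3194, 0.3611]
t=3: π = [0.3472, 0.3333, 0.3194]
t=4: π = [0.3241, 0.3380, 0.3380]

π = [0.3241, 0.3380, 0.3380]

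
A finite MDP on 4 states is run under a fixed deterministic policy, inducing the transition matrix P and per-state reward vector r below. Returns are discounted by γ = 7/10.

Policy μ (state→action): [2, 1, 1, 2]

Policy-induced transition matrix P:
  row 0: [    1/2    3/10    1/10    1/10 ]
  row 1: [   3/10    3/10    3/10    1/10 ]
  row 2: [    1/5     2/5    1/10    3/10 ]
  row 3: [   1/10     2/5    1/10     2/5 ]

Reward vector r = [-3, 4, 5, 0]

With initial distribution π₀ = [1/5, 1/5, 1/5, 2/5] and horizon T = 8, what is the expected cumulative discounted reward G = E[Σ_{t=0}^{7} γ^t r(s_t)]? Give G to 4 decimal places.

G = 4.0824

t=0: π = [0.2000, 0.2000, 0.2000, 0.4000], E[r] = 1.2000, γ^t·E[r] = 1.200000, running G = 1.200000
t=1: π = [0.2400, 0.3600, 0.1400, 0.2600], E[r] = 1.4200, γ^t·E[r] = 0.994000, running G = 2.194000
t=2: π = [0.2820, 0.3400, 0.1720, 0.2060], E[r] = 1.3740, γ^t·E[r] = 0.673260, running G = 2.867260
t=3: π = [0.2980, 0.3378, 0.1680, 0.1962], E[r] = 1.2972, γ^t·E[r] = 0.444940, running G = 3.312200
t=4: π = [0.3036, 0.3364, 0.1676, 0.1925], E[r] = 1.2728, γ^t·E[r] = 0.305599, running G = 3.617799
t=5: π = [0.3055, 0.3360, 0.1673, 0.1913], E[r] = 1.2640, γ^t·E[r] = 0.212447, running G = 3.830245
t=6: π = [0.3061, 0.3359, 0.1672, 0.1908], E[r] = 1.2611, γ^t·E[r] = 0.148364, running G = 3.978609
t=7: π = [0.3063, 0.3358, 0.1672, 0.1907], E[r] = 1.2601, γ^t·E[r] = 0.103771, running G = 4.082380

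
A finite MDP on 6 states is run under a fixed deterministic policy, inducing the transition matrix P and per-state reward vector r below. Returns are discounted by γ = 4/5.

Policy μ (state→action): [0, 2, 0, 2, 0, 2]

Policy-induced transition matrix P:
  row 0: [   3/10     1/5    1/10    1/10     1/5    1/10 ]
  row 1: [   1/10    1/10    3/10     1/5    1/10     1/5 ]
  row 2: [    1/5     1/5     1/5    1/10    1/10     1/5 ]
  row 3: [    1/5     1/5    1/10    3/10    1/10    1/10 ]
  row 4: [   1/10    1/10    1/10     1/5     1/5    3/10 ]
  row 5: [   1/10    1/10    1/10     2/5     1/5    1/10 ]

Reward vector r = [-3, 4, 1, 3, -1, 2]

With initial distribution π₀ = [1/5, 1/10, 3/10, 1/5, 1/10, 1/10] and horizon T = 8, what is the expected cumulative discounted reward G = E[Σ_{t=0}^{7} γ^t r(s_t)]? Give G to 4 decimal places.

G = 4.1599

t=0: π = [0.2000, 0.1000, 0.3000, 0.2000, 0.1000, 0.1000], E[r] = 0.8000, γ^t·E[r] = 0.800000, running G = 0.800000
t=1: π = [0.1900, 0.1700, 0.1500, 0.1900, 0.1400, 0.1600], E[r] = 1.0100, γ^t·E[r] = 0.808000, running G = 1.608000
t=2: π = [0.1720, 0.1530, 0.1490, 0.2170, 0.1490, 0.1600], E[r] = 1.0670, γ^t·E[r] = 0.682880, running G = 2.290880
t=3: π = [0.1710, 0.1538, 0.1455, 0.2216, 0.1481, 0.1600], E[r] = 1.0844, γ^t·E[r] = 0.555213, running G = 2.846093
t=4: π = [0.1709, 0.1538, 0.1453, 0.2225, 0.1479, 0.1596], E[r] = 1.0865, γ^t·E[r] = 0.445047, running G = 3.291140
t=5: π = [0.1710, 0.1539, 0.1453, 0.2225, 0.1478, 0.1595], E[r] = 1.0867, γ^t·E[r] = 0.356077, running G = 3.647217
t=6: π = [0.1710, 0.1539, 0.1453, 0.2225, 0.1478, 0.1595], E[r] = 1.0866, γ^t·E[r] = 0.284849, running G = 3.932066
t=7: π = [0.1710, 0.1539, 0.1453, 0.2225, 0.1478, 0.1595], E[r] = 1.0866, γ^t·E[r] = 0.227876, running G = 4.159942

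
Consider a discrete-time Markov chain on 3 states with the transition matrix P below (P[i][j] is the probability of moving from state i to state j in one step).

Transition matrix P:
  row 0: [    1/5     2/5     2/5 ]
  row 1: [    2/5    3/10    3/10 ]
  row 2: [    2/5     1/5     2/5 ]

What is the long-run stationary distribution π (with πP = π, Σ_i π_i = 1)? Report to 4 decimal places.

π = [0.3333, 0.2963, 0.3704]

Balance equations π_j = Σ_i π_i·P[i][j]:
  π_0 = 1/5·π_0 + 2/5·π_1 + 2/5·π_2
  π_1 = 2/5·π_0 + 3/10·π_1 + 1/5·π_2
  normalize: π_0 + π_1 + π_2 = 1
Solving the linear system gives exactly π = [1/3, 8/27, 10/27].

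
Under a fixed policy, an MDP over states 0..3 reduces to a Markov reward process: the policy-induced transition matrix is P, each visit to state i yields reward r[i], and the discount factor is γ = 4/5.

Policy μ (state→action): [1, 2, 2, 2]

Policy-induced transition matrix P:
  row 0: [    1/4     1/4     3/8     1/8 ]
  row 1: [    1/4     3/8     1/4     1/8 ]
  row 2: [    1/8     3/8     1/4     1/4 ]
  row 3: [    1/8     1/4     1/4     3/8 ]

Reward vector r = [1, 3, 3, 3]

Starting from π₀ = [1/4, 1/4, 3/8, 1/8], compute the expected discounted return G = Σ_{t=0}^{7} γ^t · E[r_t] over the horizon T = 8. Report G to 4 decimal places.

t=0: π = [0.2500, 0.2500, 0.3750, 0.1250], E[r] = 2.5000, γ^t·E[r] = 2.500000, running G = 2.500000
t=1: π = [0.1875, 0.3281, 0.2813, 0.2031], E[r] = 2.6250, γ^t·E[r] = 2.100000, running G = 4.600000
t=2: π = [0.1895, 0.3262, 0.2734, 0.2109], E[r] = 2.6211, γ^t·E[r] = 1.677500, running G = 6.277500
t=3: π = [0.1895, 0.3250, 0.2737, 0.2119], E[r] = 2.6211, γ^t·E[r] = 1.342000, running G = 7.619500
t=4: π = [0.1893, 0.3248, 0.2737, 0.2122], E[r] = 2.6214, γ^t·E[r] = 1.073725, running G = 8.693225
t=5: π = [0.1893, 0.3248, 0.2737, 0.2123], E[r] = 2.6215, γ^t·E[r] = 0.859003, running G = 9.552228
t=6: π = [0.1893, 0.3248, 0.2737, 0.2123], E[r] = 2.6215, γ^t·E[r] = 0.687205, running G = 10.239433
t=7: π = [0.1893, 0.3248, 0.2737, 0.2123], E[r] = 2.6215, γ^t·E[r] = 0.549765, running G = 10.789198

G = 10.7892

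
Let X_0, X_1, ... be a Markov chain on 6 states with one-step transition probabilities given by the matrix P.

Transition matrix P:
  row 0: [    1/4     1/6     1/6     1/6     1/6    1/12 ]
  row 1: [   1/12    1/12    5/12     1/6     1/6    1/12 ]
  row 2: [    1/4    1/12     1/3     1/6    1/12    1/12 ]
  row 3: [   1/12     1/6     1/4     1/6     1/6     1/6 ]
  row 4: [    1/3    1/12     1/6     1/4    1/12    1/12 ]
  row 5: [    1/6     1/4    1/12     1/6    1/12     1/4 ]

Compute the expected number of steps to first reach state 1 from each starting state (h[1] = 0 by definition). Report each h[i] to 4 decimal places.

First-step conditioning: h[1] = 0; for i ≠ 1, h[i] = 1 + Σ_k P[i][k]·h[k].
  h[0] = 1 + 1/4·h[0] + 1/6·h[2] + 1/6·h[3] + 1/6·h[4] + 1/12·h[5]
  h[2] = 1 + 1/4·h[0] + 1/3·h[2] + 1/6·h[3] + 1/12·h[4] + 1/12·h[5]
  h[3] = 1 + 1/12·h[0] + 1/4·h[2] + 1/6·h[3] + 1/6·h[4] + 1/6·h[5]
  h[4] = 1 + 1/3·h[0] + 1/6·h[2] + 1/4·h[3] + 1/12·h[4] + 1/12·h[5]
  h[5] = 1 + 1/6·h[0] + 1/12·h[2] + 1/6·h[3] + 1/12·h[4] + 1/4·h[5]
Solving the 5×5 linear system over states ≠ 1 gives exactly h = [31238/4641, 0, 11374/1547, 2398/357, 11212/1547, 2122/357] (h[1] = 0 is the target).

h = [6.7309, 0.0000, 7.3523, 6.7171, 7.2476, 5.9440]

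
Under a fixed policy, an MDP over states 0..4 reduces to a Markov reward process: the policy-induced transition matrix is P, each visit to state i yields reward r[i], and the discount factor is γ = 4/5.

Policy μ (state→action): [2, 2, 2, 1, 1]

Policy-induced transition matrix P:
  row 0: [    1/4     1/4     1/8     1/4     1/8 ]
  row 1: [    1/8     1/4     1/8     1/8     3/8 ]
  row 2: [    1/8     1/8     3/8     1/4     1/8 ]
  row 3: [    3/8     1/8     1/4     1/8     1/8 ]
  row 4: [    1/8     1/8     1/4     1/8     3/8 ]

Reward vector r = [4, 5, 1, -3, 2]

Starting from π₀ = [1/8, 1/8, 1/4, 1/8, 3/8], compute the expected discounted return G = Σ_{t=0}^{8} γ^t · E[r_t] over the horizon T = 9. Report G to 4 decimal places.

t=0: π = [0.1250, 0.1250, 0.2500, 0.1250, 0.3750], E[r] = 1.7500, γ^t·E[r] = 1.750000, running G = 1.750000
t=1: π = [0.1719, 0.1563, 0.2500, 0.1719, 0.2500], E[r] = 1.7031, γ^t·E[r] = 1.362500, running G = 3.112500
t=2: π = [0.1895, 0.1660, 0.2402, 0.1777, 0.2266], E[r] = 1.7480, γ^t·E[r] = 1.118750, running G = 4.231250
t=3: π = [0.1931, 0.1694, 0.2356, 0.1787, 0.2231], E[r] = 1.7654, γ^t·E[r] = 0.903875, running G = 5.135125
t=4: π = [0.1938, 0.1703, 0.2341, 0.1786, 0.2231], E[r] = 1.7715, γ^t·E[r] = 0.725613, running G = 5.860738
t=5: π = [0.1939, 0.1705, 0.2337, 0.1785, 0.2234], E[r] = 1.7731, γ^t·E[r] = 0.581004, running G = 6.441741
t=6: π = [0.1939, 0.1705, 0.2337, 0.1785, 0.2235], E[r] = 1.7734, γ^t·E[r] = 0.464893, running G = 6.906635
t=7: π = [0.1938, 0.1706, 0.2337, 0.1784, 0.2235], E[r] = 1.7735, γ^t·E[r] = 0.371926, running G = 7.278561
t=8: π = [0.1938, 0.1705, 0.2337, 0.1784, 0.2235], E[r] = 1.7735, γ^t·E[r] = 0.297541, running G = 7.576102

G = 7.5761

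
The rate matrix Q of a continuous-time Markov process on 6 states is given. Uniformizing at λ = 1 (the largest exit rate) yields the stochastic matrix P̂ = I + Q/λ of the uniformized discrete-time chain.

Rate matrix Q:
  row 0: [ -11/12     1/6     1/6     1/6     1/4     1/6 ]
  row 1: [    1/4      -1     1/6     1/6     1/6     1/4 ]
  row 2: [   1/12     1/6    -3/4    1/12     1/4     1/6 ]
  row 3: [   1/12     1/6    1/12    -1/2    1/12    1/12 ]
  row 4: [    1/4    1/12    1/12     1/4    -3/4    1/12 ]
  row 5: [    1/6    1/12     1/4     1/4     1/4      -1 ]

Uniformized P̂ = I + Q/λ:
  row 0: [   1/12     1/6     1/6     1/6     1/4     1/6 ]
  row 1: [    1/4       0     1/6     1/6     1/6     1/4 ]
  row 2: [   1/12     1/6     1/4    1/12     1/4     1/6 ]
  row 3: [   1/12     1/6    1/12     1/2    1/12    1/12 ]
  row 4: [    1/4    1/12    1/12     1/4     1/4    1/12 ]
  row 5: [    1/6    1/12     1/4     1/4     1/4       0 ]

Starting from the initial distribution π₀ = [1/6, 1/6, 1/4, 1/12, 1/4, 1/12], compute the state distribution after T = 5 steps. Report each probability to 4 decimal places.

π = [0.1459, 0.1204, 0.1504, 0.2698, 0.1952, 0.1183]

t=0: π = [0.1667, 0.1667, 0.2500, 0.0833, 0.2500, 0.0833]
t=1: π = [0.1597, 0.1111, 0.1667, 0.2014, 0.2222, 0.1389]
t=2: π = [0.1505, 0.1181, 0.1568, 0.2500, 0.2072, 0.1175]
t=3: π = [0.1473, 0.1199, 0.1514, 0.2640, 0.1985, 0.1188]
t=4: π = [0.1463, 0.1202, 0.1506, 0.2685, 0.1960, 0.1183]
t=5: π = [0.1459, 0.1204, 0.1504, 0.2698, 0.1952, 0.1183]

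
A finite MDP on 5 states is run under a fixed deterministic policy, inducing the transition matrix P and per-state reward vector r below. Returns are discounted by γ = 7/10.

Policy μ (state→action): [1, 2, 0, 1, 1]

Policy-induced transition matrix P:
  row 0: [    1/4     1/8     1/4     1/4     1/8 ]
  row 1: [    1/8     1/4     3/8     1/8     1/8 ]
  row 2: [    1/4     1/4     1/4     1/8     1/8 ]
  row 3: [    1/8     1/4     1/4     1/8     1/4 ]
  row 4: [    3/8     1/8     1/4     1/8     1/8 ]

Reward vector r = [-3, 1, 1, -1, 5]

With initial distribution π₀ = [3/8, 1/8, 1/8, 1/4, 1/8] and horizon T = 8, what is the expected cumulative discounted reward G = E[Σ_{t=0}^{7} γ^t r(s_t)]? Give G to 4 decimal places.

G = 0.3297

t=0: π = [0.3750, 0.1250, 0.1250, 0.2500, 0.1250], E[r] = -0.5000, γ^t·E[r] = -0.500000, running G = -0.500000
t=1: π = [0.2188, 0.1875, 0.2656, 0.1719, 0.1563], E[r] = 0.4063, γ^t·E[r] = 0.284375, running G = -0.215625
t=2: π = [0.2246, 0.2031, 0.2734, 0.1523, 0.1465], E[r] = 0.3828, γ^t·E[r] = 0.187578, running G = -0.028047
t=3: π = [0.2239, 0.2036, 0.2754, 0.1531, 0.1440], E[r] = 0.3745, γ^t·E[r] = 0.128458, running G = 0.100411
t=4: π = [0.2234, 0.2040, 0.2755, 0.1530, 0.1441], E[r] = 0.3769, γ^t·E[r] = 0.090492, running G = 0.190902
t=5: π = [0.2234, 0.2041, 0.2755, 0.1529, 0.1441], E[r] = 0.3771, γ^t·E[r] = 0.063374, running G = 0.254276
t=6: π = [0.2234, 0.2041, 0.2755, 0.1529, 0.1441], E[r] = 0.3770, γ^t·E[r] = 0.044359, running G = 0.298635
t=7: π = [0.2234, 0.2041, 0.2755, 0.1529, 0.1441], E[r] = 0.3770, γ^t·E[r] = 0.031052, running G = 0.329687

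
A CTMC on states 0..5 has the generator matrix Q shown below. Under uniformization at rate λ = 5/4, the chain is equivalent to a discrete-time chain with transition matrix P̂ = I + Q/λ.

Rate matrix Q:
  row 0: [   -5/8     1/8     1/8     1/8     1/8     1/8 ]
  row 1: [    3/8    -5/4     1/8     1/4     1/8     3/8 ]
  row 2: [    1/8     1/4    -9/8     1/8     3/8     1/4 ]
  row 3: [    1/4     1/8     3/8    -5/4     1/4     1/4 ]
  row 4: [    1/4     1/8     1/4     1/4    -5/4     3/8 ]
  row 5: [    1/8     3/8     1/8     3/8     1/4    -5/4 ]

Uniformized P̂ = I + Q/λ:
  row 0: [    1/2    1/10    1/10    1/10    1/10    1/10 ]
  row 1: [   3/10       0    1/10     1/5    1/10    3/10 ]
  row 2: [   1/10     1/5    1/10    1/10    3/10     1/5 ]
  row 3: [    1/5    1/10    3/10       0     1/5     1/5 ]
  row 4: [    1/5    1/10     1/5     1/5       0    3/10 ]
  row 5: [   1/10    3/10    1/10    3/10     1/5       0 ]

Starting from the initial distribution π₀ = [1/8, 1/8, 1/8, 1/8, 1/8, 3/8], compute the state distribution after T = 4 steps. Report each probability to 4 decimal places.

t=0: π = [0.1250, 0.1250, 0.1250, 0.1250, 0.1250, 0.3750]
t=1: π = [0.2000, 0.1750, 0.1375, 0.1875, 0.1625, 0.1375]
t=2: π = [0.2500, 0.1238, 0.1538, 0.1425, 0.1438, 0.1863]
t=3: π = [0.2534, 0.1403, 0.1429, 0.1498, 0.1493, 0.1645]
t=4: π = [0.2593, 0.1332, 0.1449, 0.1469, 0.1451, 0.1707]

π = [0.2593, 0.1332, 0.1449, 0.1469, 0.1451, 0.1707]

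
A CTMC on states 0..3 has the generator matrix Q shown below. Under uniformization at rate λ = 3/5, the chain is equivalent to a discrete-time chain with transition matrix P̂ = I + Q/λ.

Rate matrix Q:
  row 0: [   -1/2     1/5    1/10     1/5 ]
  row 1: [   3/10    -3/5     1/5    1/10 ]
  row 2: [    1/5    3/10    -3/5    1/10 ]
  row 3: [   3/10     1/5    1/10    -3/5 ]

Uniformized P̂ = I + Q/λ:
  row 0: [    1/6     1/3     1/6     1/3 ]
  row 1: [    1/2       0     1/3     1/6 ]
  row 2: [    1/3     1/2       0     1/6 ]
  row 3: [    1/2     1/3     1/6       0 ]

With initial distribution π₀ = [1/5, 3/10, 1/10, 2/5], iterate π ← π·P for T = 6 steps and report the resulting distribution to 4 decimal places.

π = [0.3517, 0.2731, 0.1816, 0.1936]

t=0: π = [0.2000, 0.3000, 0.1000, 0.4000]
t=1: π = [0.4167, 0.2500, 0.2000, 0.1333]
t=2: π = [0.3278, 0.2833, 0.1750, 0.2139]
t=3: π = [0.3616, 0.2681, 0.1847, 0.1856]
t=4: π = [0.3487, 0.2748, 0.1806, 0.1960]
t=5: π = [0.3537, 0.2718, 0.1824, 0.1921]
t=6: π = [0.3517, 0.2731, 0.1816, 0.1936]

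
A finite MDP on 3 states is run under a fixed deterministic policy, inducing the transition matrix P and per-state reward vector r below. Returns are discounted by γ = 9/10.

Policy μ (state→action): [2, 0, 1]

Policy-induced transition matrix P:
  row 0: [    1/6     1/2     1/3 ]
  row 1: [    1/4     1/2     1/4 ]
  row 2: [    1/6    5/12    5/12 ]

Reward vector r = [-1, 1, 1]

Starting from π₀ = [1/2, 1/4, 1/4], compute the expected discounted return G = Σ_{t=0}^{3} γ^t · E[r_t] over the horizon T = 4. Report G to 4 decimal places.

G = 1.4664

t=0: π = [0.5000, 0.2500, 0.2500], E[r] = 0.0000, γ^t·E[r] = 0.000000, running G = 0.000000
t=1: π = [0.1875, 0.4792, 0.3333], E[r] = 0.6250, γ^t·E[r] = 0.562500, running G = 0.562500
t=2: π = [0.2066, 0.4722, 0.3212], E[r] = 0.5868, γ^t·E[r] = 0.475313, running G = 1.037813
t=3: π = [0.2060, 0.4732, 0.3207], E[r] = 0.5880, γ^t·E[r] = 0.428625, running G = 1.466438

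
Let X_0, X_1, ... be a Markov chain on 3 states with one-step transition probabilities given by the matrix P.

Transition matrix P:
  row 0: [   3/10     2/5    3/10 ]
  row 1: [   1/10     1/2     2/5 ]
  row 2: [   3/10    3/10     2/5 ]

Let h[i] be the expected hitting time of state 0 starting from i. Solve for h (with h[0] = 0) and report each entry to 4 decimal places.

First-step conditioning: h[0] = 0; for i ≠ 0, h[i] = 1 + Σ_k P[i][k]·h[k].
  h[1] = 1 + 1/2·h[1] + 2/5·h[2]
  h[2] = 1 + 3/10·h[1] + 2/5·h[2]
Solving the 2×2 linear system over states ≠ 0 gives exactly h = [0, 50/9, 40/9] (h[0] = 0 is the target).

h = [0.0000, 5.5556, 4.4444]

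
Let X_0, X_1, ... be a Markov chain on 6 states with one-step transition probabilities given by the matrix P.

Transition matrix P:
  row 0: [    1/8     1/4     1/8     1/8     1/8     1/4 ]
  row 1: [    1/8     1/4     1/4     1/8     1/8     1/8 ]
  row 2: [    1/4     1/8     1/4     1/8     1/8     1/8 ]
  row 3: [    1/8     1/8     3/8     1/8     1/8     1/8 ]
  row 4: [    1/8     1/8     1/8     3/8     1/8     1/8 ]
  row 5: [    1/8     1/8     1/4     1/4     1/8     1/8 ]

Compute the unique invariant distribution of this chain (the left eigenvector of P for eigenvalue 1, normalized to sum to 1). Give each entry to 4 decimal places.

π = [0.1546, 0.1649, 0.2368, 0.1743, 0.1250, 0.1443]

Balance equations π_j = Σ_i π_i·P[i][j]:
  π_0 = 1/8·π_0 + 1/8·π_1 + 1/4·π_2 + 1/8·π_3 + 1/8·π_4 + 1/8·π_5
  π_1 = 1/4·π_0 + 1/4·π_1 + 1/8·π_2 + 1/8·π_3 + 1/8·π_4 + 1/8·π_5
  π_2 = 1/8·π_0 + 1/4·π_1 + 1/4·π_2 + 3/8·π_3 + 1/8·π_4 + 1/4·π_5
  π_3 = 1/8·π_0 + 1/8·π_1 + 1/8·π_2 + 1/8·π_3 + 3/8·π_4 + 1/4·π_5
  π_4 = 1/8·π_0 + 1/8·π_1 + 1/8·π_2 + 1/8·π_3 + 1/8·π_4 + 1/8·π_5
  normalize: π_0 + π_1 + π_2 + π_3 + π_4 + π_5 = 1
Solving the linear system gives exactly π = [643/4159, 686/4159, 985/4159, 5799/33272, 1/8, 2401/16636].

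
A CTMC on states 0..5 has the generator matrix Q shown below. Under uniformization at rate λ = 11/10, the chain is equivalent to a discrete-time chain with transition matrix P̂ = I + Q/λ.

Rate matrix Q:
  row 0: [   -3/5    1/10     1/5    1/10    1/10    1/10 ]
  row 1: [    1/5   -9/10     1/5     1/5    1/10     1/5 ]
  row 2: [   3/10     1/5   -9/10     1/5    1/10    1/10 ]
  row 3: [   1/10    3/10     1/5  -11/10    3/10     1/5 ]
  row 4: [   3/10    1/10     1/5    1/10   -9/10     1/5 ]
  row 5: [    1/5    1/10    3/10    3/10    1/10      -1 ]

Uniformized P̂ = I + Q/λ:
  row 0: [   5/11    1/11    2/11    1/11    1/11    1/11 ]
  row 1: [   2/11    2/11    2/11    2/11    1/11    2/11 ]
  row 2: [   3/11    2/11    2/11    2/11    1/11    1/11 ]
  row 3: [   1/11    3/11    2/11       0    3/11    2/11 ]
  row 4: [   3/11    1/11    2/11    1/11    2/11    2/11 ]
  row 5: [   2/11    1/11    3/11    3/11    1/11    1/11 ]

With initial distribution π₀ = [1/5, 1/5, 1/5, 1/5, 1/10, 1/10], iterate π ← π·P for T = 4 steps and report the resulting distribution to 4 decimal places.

t=0: π = [0.2000, 0.2000, 0.2000, 0.2000, 0.1000, 0.1000]
t=1: π = [0.2455, 0.1636, 0.1909, 0.1273, 0.1364, 0.1364]
t=2: π = [0.2669, 0.1463, 0.1942, 0.1364, 0.1264, 0.1298]
t=3: π = [0.2714, 0.1467, 0.1936, 0.1331, 0.1272, 0.1281]
t=4: π = [0.2729, 0.1460, 0.1935, 0.1330, 0.1267, 0.1279]

π = [0.2729, 0.1460, 0.1935, 0.1330, 0.1267, 0.1279]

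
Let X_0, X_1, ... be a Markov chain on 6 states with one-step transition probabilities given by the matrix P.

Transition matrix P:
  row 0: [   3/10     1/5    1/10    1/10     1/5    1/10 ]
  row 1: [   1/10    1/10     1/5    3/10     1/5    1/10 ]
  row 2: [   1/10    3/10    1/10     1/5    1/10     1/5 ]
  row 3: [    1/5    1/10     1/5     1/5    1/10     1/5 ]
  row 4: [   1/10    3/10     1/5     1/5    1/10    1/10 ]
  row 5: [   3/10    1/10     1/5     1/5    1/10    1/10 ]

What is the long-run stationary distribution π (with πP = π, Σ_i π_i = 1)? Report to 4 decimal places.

Balance equations π_j = Σ_i π_i·P[i][j]:
  π_0 = 3/10·π_0 + 1/10·π_1 + 1/10·π_2 + 1/5·π_3 + 1/10·π_4 + 3/10·π_5
  π_1 = 1/5·π_0 + 1/10·π_1 + 3/10·π_2 + 1/10·π_3 + 3/10·π_4 + 1/10·π_5
  π_2 = 1/10·π_0 + 1/5·π_1 + 1/10·π_2 + 1/5·π_3 + 1/5·π_4 + 1/5·π_5
  π_3 = 1/10·π_0 + 3/10·π_1 + 1/5·π_2 + 1/5·π_3 + 1/5·π_4 + 1/5·π_5
  π_4 = 1/5·π_0 + 1/5·π_1 + 1/10·π_2 + 1/10·π_3 + 1/10·π_4 + 1/10·π_5
  normalize: π_0 + π_1 + π_2 + π_3 + π_4 + π_5 = 1
Solving the linear system gives exactly π = [916/4977, 9782/54747, 9038/54747, 520/2607, 14921/109494, 14941/109494].

π = [0.1840, 0.1787, 0.1651, 0.1995, 0.1363, 0.1365]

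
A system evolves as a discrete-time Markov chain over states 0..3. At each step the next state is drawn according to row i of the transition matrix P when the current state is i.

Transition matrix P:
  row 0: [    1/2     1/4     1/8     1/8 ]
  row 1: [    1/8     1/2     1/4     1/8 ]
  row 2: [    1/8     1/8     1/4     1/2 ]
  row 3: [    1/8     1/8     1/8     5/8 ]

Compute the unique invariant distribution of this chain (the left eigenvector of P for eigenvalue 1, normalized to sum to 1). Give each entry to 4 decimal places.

π = [0.2000, 0.2400, 0.1771, 0.3829]

Balance equations π_j = Σ_i π_i·P[i][j]:
  π_0 = 1/2·π_0 + 1/8·π_1 + 1/8·π_2 + 1/8·π_3
  π_1 = 1/4·π_0 + 1/2·π_1 + 1/8·π_2 + 1/8·π_3
  π_2 = 1/8·π_0 + 1/4·π_1 + 1/4·π_2 + 1/8·π_3
  normalize: π_0 + π_1 + π_2 + π_3 = 1
Solving the linear system gives exactly π = [1/5, 6/25, 31/175, 67/175].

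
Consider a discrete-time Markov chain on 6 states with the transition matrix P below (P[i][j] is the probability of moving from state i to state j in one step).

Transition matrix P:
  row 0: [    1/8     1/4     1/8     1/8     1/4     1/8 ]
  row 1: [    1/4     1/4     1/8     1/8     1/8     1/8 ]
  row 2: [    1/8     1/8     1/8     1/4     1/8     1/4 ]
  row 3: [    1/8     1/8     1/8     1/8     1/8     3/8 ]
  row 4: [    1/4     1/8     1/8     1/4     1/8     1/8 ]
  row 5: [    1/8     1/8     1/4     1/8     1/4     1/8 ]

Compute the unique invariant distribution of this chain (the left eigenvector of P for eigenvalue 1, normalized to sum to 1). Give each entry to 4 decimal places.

Balance equations π_j = Σ_i π_i·P[i][j]:
  π_0 = 1/8·π_0 + 1/4·π_1 + 1/8·π_2 + 1/8·π_3 + 1/4·π_4 + 1/8·π_5
  π_1 = 1/4·π_0 + 1/4·π_1 + 1/8·π_2 + 1/8·π_3 + 1/8·π_4 + 1/8·π_5
  π_2 = 1/8·π_0 + 1/8·π_1 + 1/8·π_2 + 1/8·π_3 + 1/8·π_4 + 1/4·π_5
  π_3 = 1/8·π_0 + 1/8·π_1 + 1/4·π_2 + 1/8·π_3 + 1/4·π_4 + 1/8·π_5
  π_4 = 1/4·π_0 + 1/8·π_1 + 1/8·π_2 + 1/8·π_3 + 1/8·π_4 + 1/4·π_5
  normalize: π_0 + π_1 + π_2 + π_3 + π_4 + π_5 = 1
Solving the linear system gives exactly π = [2008/12027, 2005/12027, 1781/12027, 660/4009, 2032/12027, 2221/12027].

π = [0.1670, 0.1667, 0.1481, 0.1646, 0.1690, 0.1847]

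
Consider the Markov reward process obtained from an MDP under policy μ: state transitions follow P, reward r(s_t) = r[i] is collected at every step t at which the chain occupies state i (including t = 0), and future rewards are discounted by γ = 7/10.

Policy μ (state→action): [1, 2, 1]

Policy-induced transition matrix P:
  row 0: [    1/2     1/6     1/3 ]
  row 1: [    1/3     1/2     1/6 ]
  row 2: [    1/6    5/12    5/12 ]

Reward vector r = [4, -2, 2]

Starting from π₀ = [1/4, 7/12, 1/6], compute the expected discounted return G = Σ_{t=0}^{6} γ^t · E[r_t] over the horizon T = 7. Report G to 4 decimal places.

t=0: π = [0.2500, 0.5833, 0.1667], E[r] = 0.1667, γ^t·E[r] = 0.166667, running G = 0.166667
t=1: π = [0.3472, 0.4028, 0.2500], E[r] = 1.0833, γ^t·E[r] = 0.758333, running G = 0.925000
t=2: π = [0.3495, 0.3634, 0.2870], E[r] = 1.2454, γ^t·E[r] = 0.610231, running G = 1.535231
t=3: π = [0.3438, 0.3596, 0.2967], E[r] = 1.2492, γ^t·E[r] = 0.428485, running G = 1.963717
t=4: π = [0.3412, 0.3607, 0.2981], E[r] = 1.2396, γ^t·E[r] = 0.297624, running G = 2.261341
t=5: π = [0.3405, 0.3614, 0.2981], E[r] = 1.2353, γ^t·E[r] = 0.207616, running G = 2.468957
t=6: π = [0.3404, 0.3617, 0.2979], E[r] = 1.2342, γ^t·E[r] = 0.145200, running G = 2.614157

G = 2.6142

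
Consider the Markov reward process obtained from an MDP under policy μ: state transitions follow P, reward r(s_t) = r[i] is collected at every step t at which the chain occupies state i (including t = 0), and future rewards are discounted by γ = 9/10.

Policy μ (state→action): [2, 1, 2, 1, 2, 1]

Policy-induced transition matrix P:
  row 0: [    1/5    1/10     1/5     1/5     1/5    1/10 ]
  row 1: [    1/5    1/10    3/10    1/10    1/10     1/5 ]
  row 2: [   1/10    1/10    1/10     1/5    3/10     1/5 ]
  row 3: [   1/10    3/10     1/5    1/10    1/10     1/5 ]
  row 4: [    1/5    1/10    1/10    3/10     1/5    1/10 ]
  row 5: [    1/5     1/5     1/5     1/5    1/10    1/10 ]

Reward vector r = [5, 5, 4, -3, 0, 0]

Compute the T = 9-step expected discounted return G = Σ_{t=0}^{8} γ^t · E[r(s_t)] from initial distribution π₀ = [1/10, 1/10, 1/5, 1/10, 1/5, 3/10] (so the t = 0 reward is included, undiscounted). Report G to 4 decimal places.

G = 10.4113

t=0: π = [0.1000, 0.1000, 0.2000, 0.1000, 0.2000, 0.3000], E[r] = 1.5000, γ^t·E[r] = 1.500000, running G = 1.500000
t=1: π = [0.1700, 0.1500, 0.1700, 0.2000, 0.1700, 0.1400], E[r] = 1.6800, γ^t·E[r] = 1.512000, running G = 3.012000
t=2: π = [0.1630, 0.1540, 0.1810, 0.1820, 0.1680, 0.1520], E[r] = 1.7630, γ^t·E[r] = 1.428030, running G = 4.440030
t=3: π = [0.1637, 0.1516, 0.1805, 0.1832, 0.1693, 0.1517], E[r] = 1.7489, γ^t·E[r] = 1.274948, running G = 5.714978
t=4: π = [0.1636, 0.1518, 0.1802, 0.1835, 0.1694, 0.1515], E[r] = 1.7476, γ^t·E[r] = 1.146581, running G = 6.861559
t=5: π = [0.1636, 0.1518, 0.1802, 0.1834, 0.1693, 0.1515], E[r] = 1.7481, γ^t·E[r] = 1.032206, running G = 7.893765
t=6: π = [0.1636, 0.1518, 0.1802, 0.1834, 0.1693, 0.1515], E[r] = 1.7481, γ^t·E[r] = 0.928988, running G = 8.822753
t=7: π = [0.1636, 0.1518, 0.1802, 0.1834, 0.1693, 0.1515], E[r] = 1.7480, γ^t·E[r] = 0.836083, running G = 9.658836
t=8: π = [0.1636, 0.1518, 0.1802, 0.1834, 0.1693, 0.1515], E[r] = 1.7480, γ^t·E[r] = 0.752475, running G = 10.411311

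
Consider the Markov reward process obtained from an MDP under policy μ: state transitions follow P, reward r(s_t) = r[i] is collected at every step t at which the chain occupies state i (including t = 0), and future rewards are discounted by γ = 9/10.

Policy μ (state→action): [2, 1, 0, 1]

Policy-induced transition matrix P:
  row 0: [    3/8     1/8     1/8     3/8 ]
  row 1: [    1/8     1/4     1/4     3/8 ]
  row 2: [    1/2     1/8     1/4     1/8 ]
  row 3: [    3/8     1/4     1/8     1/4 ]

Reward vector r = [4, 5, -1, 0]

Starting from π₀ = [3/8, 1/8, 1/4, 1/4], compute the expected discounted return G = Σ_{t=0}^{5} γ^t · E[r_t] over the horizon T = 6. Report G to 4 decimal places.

t=0: π = [0.3750, 0.1250, 0.2500, 0.2500], E[r] = 1.8750, γ^t·E[r] = 1.875000, running G = 1.875000
t=1: π = [0.3750, 0.1719, 0.1719, 0.2813], E[r] = 2.1875, γ^t·E[r] = 1.968750, running G = 3.843750
t=2: π = [0.3535, 0.1816, 0.1680, 0.2969], E[r] = 2.1543, γ^t·E[r] = 1.744980, running G = 5.588730
t=3: π = [0.3506, 0.1848, 0.1687, 0.2959], E[r] = 2.1577, γ^t·E[r] = 1.572974, running G = 7.161705
t=4: π = [0.3499, 0.1851, 0.1692, 0.2958], E[r] = 2.1558, γ^t·E[r] = 1.414415, running G = 8.576120
t=5: π = [0.3499, 0.1851, 0.1693, 0.2957], E[r] = 2.1558, γ^t·E[r] = 1.272978, running G = 9.849098

G = 9.8491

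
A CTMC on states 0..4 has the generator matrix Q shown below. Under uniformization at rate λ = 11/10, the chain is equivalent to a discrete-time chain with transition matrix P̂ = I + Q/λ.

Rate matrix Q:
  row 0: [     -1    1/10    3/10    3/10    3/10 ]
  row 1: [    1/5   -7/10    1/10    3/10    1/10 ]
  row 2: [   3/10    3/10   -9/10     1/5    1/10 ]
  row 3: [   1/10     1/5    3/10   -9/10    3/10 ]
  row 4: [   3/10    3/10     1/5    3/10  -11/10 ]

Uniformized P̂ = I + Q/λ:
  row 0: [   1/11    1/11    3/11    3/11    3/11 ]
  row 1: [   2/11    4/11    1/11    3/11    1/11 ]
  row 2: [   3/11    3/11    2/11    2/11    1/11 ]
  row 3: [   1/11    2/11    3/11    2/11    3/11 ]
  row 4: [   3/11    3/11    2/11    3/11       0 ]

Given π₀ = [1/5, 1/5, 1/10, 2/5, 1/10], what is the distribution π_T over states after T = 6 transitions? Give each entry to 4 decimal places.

π = [0.1763, 0.2414, 0.1971, 0.2336, 0.1516]

t=0: π = [0.2000, 0.2000, 0.1000, 0.4000, 0.1000]
t=1: π = [0.1455, 0.2182, 0.2182, 0.2273, 0.1909]
t=2: π = [0.1851, 0.2455, 0.1959, 0.2322, 0.1413]
t=3: π = [0.1745, 0.2403, 0.1974, 0.2338, 0.1539]
t=4: π = [0.1766, 0.2416, 0.1971, 0.2335, 0.1512]
t=5: π = [0.1762, 0.2413, 0.1971, 0.2336, 0.1517]
t=6: π = [0.1763, 0.2414, 0.1971, 0.2336, 0.1516]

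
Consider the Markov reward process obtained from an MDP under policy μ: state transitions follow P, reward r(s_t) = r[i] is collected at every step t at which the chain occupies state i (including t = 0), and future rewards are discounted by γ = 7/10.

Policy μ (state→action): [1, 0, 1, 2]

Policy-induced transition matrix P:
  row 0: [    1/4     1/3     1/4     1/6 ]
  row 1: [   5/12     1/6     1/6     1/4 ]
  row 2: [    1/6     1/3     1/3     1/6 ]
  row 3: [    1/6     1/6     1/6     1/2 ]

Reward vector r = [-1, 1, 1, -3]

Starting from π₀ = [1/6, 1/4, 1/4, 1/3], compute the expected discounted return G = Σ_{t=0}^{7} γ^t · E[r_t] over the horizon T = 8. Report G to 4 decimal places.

G = -2.0468

t=0: π = [0.1667, 0.2500, 0.2500, 0.3333], E[r] = -0.6667, γ^t·E[r] = -0.666667, running G = -0.666667
t=1: π = [0.2431, 0.2361, 0.2222, 0.2986], E[r] = -0.6806, γ^t·E[r] = -0.476389, running G = -1.143056
t=2: π = [0.2459, 0.2442, 0.2240, 0.2859], E[r] = -0.6354, γ^t·E[r] = -0.311354, running G = -1.454410
t=3: π = [0.2482, 0.2450, 0.2245, 0.2823], E[r] = -0.6257, γ^t·E[r] = -0.214607, running G = -1.669016
t=4: π = [0.2486, 0.2455, 0.2248, 0.2812], E[r] = -0.6219, γ^t·E[r] = -0.149327, running G = -1.818344
t=5: π = [0.2487, 0.2456, 0.2248, 0.2808], E[r] = -0.6209, γ^t·E[r] = -0.104353, running G = -1.922696
t=6: π = [0.2488, 0.2456, 0.2249, 0.2807], E[r] = -0.6206, γ^t·E[r] = -0.073008, running G = -1.995704
t=7: π = [0.2488, 0.2456, 0.2249, 0.2807], E[r] = -0.6205, γ^t·E[r] = -0.051097, running G = -2.046802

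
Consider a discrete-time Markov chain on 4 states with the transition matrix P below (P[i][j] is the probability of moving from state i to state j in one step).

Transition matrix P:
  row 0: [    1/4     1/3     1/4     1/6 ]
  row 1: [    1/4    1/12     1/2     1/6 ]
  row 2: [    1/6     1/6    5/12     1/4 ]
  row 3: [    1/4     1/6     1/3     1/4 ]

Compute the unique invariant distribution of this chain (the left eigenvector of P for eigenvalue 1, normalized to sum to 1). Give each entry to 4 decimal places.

π = [0.2185, 0.1875, 0.3779, 0.2162]

Balance equations π_j = Σ_i π_i·P[i][j]:
  π_0 = 1/4·π_0 + 1/4·π_1 + 1/6·π_2 + 1/4·π_3
  π_1 = 1/3·π_0 + 1/12·π_1 + 1/6·π_2 + 1/6·π_3
  π_2 = 1/4·π_0 + 1/2·π_1 + 5/12·π_2 + 1/3·π_3
  normalize: π_0 + π_1 + π_2 + π_3 = 1
Solving the linear system gives exactly π = [373/1707, 320/1707, 215/569, 123/569].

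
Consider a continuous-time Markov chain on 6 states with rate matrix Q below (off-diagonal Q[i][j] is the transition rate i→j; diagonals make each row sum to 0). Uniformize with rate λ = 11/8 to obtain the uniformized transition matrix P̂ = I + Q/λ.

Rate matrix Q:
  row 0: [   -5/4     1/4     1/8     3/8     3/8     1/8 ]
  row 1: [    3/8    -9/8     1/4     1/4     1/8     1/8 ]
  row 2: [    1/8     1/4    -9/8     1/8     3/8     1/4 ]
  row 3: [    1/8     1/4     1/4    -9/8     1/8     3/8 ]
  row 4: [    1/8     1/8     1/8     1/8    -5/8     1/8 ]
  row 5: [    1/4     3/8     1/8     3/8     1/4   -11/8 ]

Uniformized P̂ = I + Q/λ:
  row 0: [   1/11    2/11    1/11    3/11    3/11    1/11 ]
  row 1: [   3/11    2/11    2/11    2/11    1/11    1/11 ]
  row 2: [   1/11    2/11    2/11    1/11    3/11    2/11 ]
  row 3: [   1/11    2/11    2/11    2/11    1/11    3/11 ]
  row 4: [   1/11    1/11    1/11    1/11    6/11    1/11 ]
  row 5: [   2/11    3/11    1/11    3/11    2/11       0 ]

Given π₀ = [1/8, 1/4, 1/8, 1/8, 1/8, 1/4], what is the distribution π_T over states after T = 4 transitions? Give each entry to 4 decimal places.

π = [0.1331, 0.1688, 0.1342, 0.1687, 0.2723, 0.1229]

t=0: π = [0.1250, 0.2500, 0.1250, 0.1250, 0.1250, 0.2500]
t=1: π = [0.1591, 0.1932, 0.1364, 0.1932, 0.2159, 0.1023]
t=2: π = [0.1353, 0.1715, 0.1384, 0.1736, 0.2521, 0.1291]
t=3: π = [0.1338, 0.1706, 0.1349, 0.1704, 0.2670, 0.1233]
t=4: π = [0.1331, 0.1688, 0.1342, 0.1687, 0.2723, 0.1229]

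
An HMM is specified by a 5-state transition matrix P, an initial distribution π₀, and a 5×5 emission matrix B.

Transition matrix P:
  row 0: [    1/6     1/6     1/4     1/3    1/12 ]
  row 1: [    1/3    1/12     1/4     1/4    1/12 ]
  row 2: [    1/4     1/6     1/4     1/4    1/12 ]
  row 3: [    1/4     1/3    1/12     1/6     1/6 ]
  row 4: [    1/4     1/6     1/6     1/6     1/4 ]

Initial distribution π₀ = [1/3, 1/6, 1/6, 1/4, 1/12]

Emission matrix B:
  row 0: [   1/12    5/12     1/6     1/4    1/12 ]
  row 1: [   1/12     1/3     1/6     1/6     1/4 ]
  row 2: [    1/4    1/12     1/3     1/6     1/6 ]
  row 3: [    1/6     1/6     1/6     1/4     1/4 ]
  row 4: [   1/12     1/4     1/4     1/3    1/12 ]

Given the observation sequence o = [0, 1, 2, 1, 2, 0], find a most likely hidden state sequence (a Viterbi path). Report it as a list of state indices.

path = [3, 1, 2, 0, 2, 2]

t=0: δ = [2.778e-02, 1.389e-02, 4.167e-02, 4.167e-02, 6.944e-03]  (obs o_0=0)
t=1: δ = [4.340e-03, 4.630e-03, 8.681e-04, 1.736e-03, 1.736e-03]  ψ = [2, 3, 2, 2, 3]  (obs o_1=1)
t=2: δ = [2.572e-04, 1.206e-04, 3.858e-04, 2.411e-04, 1.085e-04]  ψ = [1, 0, 1, 0, 4]  (obs o_2=2)
t=3: δ = [4.019e-05, 2.679e-05, 8.038e-06, 1.608e-05, 1.005e-05]  ψ = [2, 3, 2, 2, 3]  (obs o_3=1)
t=4: δ = [1.488e-06, 1.116e-06, 3.349e-06, 2.233e-06, 8.372e-07]  ψ = [1, 0, 0, 0, 0]  (obs o_4=2)
t=5: δ = [6.977e-08, 6.202e-08, 2.093e-07, 1.395e-07, 3.101e-08]  ψ = [2, 3, 2, 2, 3]  (obs o_5=0)
backtrack: best end state = 2; path = [3, 1, 2, 0, 2, 2]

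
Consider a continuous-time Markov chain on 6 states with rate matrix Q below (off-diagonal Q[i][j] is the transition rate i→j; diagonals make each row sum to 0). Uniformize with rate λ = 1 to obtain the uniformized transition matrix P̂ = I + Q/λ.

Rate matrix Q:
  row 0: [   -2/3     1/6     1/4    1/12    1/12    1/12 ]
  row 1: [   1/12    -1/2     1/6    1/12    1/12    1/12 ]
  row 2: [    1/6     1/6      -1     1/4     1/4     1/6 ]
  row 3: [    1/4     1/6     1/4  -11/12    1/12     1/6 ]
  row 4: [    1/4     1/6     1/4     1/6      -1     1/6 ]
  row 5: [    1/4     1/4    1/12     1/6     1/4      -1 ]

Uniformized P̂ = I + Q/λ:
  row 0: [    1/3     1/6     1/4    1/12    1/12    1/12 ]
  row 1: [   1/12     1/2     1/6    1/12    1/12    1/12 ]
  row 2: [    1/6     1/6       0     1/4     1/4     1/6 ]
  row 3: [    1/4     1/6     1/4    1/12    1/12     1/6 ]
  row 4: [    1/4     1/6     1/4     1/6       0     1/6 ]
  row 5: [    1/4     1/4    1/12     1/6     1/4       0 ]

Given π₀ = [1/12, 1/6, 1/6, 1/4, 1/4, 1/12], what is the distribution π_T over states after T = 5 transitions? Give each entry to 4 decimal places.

π = [0.2098, 0.2633, 0.1681, 0.1304, 0.1194, 0.1091]

t=0: π = [0.0833, 0.1667, 0.1667, 0.2500, 0.2500, 0.0833]
t=1: π = [0.2153, 0.2292, 0.1806, 0.1389, 0.1042, 0.1319]
t=2: π = [0.2147, 0.2541, 0.1638, 0.1331, 0.1267, 0.1076]
t=3: π = [0.2119, 0.2603, 0.1699, 0.1302, 0.1180, 0.1097]
t=4: π = [0.2101, 0.2626, 0.1675, 0.1306, 0.1201, 0.1090]
t=5: π = [0.2098, 0.2633, 0.1681, 0.1304, 0.1194, 0.1091]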